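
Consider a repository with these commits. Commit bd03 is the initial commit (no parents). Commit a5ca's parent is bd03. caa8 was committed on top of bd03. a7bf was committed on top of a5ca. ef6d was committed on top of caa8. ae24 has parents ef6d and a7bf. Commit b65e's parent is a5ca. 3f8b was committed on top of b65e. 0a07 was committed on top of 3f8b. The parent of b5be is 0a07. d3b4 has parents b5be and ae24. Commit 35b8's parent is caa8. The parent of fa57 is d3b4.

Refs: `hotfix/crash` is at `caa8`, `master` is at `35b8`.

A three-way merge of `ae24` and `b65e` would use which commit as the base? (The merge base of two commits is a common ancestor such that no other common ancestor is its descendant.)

a5ca

Ancestors of ae24: {a5ca, a7bf, ae24, bd03, caa8, ef6d}.
Ancestors of b65e: {a5ca, b65e, bd03}.
Common ancestors: {a5ca, bd03}.
Among these, a5ca is not an ancestor of any other common ancestor — it is the merge base.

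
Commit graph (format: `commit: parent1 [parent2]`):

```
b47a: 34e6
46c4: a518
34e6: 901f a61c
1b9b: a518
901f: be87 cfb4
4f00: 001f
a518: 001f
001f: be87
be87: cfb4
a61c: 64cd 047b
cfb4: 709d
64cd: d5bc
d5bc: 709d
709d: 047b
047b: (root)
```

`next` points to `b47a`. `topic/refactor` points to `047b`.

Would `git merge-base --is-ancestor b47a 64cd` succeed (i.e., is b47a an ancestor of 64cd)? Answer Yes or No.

No

Ancestors of 64cd: {047b, 64cd, 709d, d5bc}.
b47a is not in that set, so it is not an ancestor of 64cd.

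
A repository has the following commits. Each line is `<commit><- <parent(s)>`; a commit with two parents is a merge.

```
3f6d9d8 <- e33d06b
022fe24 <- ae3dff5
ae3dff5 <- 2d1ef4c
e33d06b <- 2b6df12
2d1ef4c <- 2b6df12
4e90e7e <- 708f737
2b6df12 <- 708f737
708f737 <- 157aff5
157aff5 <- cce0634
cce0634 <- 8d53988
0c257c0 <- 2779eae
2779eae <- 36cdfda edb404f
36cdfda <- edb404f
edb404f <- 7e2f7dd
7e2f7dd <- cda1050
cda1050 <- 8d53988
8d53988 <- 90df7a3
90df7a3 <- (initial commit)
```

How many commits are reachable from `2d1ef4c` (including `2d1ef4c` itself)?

7

Walking parent pointers from 2d1ef4c: reachable set = {157aff5, 2b6df12, 2d1ef4c, 708f737, 8d53988, 90df7a3, cce0634}.
That is 7 commits.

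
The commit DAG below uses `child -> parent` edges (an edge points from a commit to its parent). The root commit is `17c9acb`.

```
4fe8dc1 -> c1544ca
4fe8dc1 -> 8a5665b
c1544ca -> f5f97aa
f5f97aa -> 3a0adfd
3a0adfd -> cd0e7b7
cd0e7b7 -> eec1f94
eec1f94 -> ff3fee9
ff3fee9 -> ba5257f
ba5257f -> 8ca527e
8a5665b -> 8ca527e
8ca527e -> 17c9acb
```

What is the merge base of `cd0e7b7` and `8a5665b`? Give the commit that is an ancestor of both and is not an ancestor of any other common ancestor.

Ancestors of cd0e7b7: {17c9acb, 8ca527e, ba5257f, cd0e7b7, eec1f94, ff3fee9}.
Ancestors of 8a5665b: {17c9acb, 8a5665b, 8ca527e}.
Common ancestors: {17c9acb, 8ca527e}.
Among these, 8ca527e is not an ancestor of any other common ancestor — it is the merge base.

8ca527e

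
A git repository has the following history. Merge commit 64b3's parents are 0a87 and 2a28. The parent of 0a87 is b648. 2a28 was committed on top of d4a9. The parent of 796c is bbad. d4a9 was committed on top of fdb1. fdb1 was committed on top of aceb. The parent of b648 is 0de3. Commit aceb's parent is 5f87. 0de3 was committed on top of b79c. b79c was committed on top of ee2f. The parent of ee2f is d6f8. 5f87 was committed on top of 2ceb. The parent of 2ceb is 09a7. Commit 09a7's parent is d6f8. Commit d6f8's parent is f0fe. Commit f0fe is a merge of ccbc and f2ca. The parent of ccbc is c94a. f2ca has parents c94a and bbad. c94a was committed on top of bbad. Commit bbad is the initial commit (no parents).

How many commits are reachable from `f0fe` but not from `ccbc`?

Reachable from f0fe: {bbad, c94a, ccbc, f0fe, f2ca}.
Reachable from ccbc: {bbad, c94a, ccbc}.
In f0fe's history but not ccbc's: {f0fe, f2ca} — 2 commits.

2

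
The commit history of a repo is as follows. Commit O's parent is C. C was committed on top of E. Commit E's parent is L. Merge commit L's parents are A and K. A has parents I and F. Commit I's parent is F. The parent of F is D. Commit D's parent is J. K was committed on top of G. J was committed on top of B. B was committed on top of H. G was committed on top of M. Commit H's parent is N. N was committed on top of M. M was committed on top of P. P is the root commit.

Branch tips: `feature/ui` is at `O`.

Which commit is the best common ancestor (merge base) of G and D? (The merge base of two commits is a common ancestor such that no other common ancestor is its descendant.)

M

Ancestors of G: {G, M, P}.
Ancestors of D: {B, D, H, J, M, N, P}.
Common ancestors: {M, P}.
Among these, M is not an ancestor of any other common ancestor — it is the merge base.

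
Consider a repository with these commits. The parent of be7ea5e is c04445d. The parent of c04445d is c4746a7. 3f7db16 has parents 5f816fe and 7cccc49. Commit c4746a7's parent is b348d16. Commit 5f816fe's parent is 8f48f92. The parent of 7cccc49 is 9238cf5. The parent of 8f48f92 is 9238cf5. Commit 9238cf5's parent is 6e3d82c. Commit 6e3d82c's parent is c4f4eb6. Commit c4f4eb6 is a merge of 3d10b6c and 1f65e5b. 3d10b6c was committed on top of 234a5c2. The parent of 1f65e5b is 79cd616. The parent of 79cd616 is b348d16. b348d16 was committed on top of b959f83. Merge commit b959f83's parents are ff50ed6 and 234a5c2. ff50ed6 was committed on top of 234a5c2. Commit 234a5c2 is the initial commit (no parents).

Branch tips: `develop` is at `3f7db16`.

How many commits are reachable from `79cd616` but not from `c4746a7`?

1

Reachable from 79cd616: {234a5c2, 79cd616, b348d16, b959f83, ff50ed6}.
Reachable from c4746a7: {234a5c2, b348d16, b959f83, c4746a7, ff50ed6}.
In 79cd616's history but not c4746a7's: {79cd616} — 1 commit.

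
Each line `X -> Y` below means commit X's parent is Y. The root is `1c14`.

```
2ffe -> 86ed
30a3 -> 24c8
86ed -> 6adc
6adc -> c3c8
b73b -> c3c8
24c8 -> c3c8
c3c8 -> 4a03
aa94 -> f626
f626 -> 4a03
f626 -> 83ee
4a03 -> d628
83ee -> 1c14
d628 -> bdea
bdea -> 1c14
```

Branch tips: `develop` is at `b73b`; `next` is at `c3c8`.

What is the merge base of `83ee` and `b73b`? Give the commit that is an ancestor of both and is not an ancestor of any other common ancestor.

1c14

Ancestors of 83ee: {1c14, 83ee}.
Ancestors of b73b: {1c14, 4a03, b73b, bdea, c3c8, d628}.
Common ancestors: {1c14}.
The only common ancestor is 1c14, so it is the merge base.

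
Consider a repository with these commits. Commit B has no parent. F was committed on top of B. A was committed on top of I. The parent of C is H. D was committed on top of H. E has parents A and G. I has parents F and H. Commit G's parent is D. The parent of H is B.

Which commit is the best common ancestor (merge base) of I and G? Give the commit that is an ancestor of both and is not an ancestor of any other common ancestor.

Ancestors of I: {B, F, H, I}.
Ancestors of G: {B, D, G, H}.
Common ancestors: {B, H}.
Among these, H is not an ancestor of any other common ancestor — it is the merge base.

H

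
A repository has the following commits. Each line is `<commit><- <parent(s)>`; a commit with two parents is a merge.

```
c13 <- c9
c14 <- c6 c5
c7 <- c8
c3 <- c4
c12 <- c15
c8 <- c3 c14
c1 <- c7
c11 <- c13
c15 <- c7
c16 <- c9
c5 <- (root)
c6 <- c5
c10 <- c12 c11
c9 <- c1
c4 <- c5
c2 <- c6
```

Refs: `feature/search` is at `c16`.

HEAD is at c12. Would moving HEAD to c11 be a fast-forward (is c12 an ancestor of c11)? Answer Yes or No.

A fast-forward from c12 to c11 is possible iff c12 is an ancestor of c11.
Ancestors of c11: {c1, c11, c13, c14, c3, c4, c5, c6, c7, c8, c9}.
c12 is not among them, so fast-forward is not possible.

No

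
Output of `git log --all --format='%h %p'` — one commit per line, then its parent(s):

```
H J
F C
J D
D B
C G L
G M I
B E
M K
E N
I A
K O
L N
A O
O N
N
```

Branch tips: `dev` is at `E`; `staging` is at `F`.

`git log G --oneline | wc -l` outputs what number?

Walking parent pointers from G: reachable set = {A, G, I, K, M, N, O}.
That is 7 commits.

7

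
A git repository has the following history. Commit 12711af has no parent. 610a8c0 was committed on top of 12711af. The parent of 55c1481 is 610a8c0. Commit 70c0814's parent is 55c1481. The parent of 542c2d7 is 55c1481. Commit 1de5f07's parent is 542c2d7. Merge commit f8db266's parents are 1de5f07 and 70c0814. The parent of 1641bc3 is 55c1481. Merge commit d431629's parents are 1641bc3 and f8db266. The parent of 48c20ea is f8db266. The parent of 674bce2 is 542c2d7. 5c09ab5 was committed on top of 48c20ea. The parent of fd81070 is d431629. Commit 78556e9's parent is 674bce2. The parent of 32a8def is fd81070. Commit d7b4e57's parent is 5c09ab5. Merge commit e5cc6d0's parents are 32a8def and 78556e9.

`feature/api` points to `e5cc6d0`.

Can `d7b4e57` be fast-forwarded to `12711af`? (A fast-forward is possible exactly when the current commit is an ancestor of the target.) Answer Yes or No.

A fast-forward from d7b4e57 to 12711af is possible iff d7b4e57 is an ancestor of 12711af.
Ancestors of 12711af: {12711af}.
d7b4e57 is not among them, so fast-forward is not possible.

No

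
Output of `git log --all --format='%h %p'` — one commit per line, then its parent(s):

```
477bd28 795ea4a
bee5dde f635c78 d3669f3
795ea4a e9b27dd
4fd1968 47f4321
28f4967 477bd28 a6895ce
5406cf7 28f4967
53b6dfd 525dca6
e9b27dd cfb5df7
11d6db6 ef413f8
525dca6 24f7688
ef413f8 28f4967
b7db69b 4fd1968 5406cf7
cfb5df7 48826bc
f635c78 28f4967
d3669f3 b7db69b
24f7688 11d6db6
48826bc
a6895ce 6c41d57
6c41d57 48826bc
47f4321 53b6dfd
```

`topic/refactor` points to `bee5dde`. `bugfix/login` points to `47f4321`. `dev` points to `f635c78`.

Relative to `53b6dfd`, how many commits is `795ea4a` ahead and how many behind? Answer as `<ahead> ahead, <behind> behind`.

Reachable from 795ea4a: {48826bc, 795ea4a, cfb5df7, e9b27dd}.
Reachable from 53b6dfd: {11d6db6, 24f7688, 28f4967, 477bd28, 48826bc, 525dca6, 53b6dfd, 6c41d57, 795ea4a, a6895ce, cfb5df7, e9b27dd, ef413f8}.
Only in 795ea4a's history (ahead): {} — 0.
Only in 53b6dfd's history (behind): {11d6db6, 24f7688, 28f4967, 477bd28, 525dca6, 53b6dfd, 6c41d57, a6895ce, ef413f8} — 9.

0 ahead, 9 behind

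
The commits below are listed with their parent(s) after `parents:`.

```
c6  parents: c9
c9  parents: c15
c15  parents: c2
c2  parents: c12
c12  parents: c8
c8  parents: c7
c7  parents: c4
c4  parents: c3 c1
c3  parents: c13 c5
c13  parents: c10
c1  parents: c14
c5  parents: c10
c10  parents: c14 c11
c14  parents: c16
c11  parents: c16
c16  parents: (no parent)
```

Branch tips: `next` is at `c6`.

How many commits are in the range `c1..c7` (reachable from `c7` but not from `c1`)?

7

Reachable from c7: {c1, c10, c11, c13, c14, c16, c3, c4, c5, c7}.
Reachable from c1: {c1, c14, c16}.
In c7's history but not c1's: {c10, c11, c13, c3, c4, c5, c7} — 7 commits.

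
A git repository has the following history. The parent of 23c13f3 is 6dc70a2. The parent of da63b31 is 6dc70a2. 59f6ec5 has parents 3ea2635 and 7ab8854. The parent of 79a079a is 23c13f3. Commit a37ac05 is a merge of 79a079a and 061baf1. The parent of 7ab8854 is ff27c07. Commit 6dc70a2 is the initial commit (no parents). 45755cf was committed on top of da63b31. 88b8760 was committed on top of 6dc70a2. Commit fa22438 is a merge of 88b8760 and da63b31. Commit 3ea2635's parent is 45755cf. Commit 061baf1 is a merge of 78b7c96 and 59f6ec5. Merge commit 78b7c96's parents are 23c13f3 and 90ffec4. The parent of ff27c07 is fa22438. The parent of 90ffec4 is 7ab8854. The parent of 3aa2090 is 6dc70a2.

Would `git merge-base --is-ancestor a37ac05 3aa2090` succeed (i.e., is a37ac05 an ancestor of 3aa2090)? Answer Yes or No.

Ancestors of 3aa2090: {3aa2090, 6dc70a2}.
a37ac05 is not in that set, so it is not an ancestor of 3aa2090.

No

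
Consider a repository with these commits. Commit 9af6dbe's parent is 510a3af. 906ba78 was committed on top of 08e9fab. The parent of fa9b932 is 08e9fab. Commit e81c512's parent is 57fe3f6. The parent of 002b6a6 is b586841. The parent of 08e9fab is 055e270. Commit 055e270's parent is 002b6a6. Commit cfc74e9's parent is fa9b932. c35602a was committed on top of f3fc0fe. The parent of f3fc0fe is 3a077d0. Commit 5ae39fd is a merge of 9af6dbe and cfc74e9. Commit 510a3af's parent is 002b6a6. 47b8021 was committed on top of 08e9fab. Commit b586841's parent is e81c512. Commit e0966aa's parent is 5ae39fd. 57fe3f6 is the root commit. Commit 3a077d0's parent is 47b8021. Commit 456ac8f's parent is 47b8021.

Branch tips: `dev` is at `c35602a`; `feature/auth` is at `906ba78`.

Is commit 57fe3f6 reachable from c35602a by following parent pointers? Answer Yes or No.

Ancestors of c35602a (commits reachable by following parents): {002b6a6, 055e270, 08e9fab, 3a077d0, 47b8021, 57fe3f6, b586841, c35602a, e81c512, f3fc0fe}.
57fe3f6 is in that set, so it is an ancestor of c35602a.

Yes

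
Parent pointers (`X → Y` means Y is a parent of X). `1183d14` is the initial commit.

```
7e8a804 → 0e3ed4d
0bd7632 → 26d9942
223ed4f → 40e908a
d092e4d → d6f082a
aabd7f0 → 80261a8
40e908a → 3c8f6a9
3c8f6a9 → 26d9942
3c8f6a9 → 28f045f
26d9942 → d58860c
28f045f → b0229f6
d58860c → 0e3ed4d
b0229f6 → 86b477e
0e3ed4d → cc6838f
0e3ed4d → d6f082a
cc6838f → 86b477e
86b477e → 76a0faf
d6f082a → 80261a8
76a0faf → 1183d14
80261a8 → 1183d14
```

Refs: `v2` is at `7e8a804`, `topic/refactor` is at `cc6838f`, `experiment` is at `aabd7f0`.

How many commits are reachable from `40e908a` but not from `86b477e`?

10

Reachable from 40e908a: {0e3ed4d, 1183d14, 26d9942, 28f045f, 3c8f6a9, 40e908a, 76a0faf, 80261a8, 86b477e, b0229f6, cc6838f, d58860c, d6f082a}.
Reachable from 86b477e: {1183d14, 76a0faf, 86b477e}.
In 40e908a's history but not 86b477e's: {0e3ed4d, 26d9942, 28f045f, 3c8f6a9, 40e908a, 80261a8, b0229f6, cc6838f, d58860c, d6f082a} — 10 commits.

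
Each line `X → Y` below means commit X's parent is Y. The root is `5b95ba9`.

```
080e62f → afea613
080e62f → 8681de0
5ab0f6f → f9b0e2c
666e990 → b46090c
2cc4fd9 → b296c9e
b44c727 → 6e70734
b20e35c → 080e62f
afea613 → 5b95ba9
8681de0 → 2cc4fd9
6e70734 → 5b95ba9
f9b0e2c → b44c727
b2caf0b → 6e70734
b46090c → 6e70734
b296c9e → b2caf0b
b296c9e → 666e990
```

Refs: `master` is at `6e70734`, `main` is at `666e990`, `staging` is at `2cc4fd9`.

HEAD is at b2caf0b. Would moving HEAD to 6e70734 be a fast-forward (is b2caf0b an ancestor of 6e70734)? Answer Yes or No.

A fast-forward from b2caf0b to 6e70734 is possible iff b2caf0b is an ancestor of 6e70734.
Ancestors of 6e70734: {5b95ba9, 6e70734}.
b2caf0b is not among them, so fast-forward is not possible.

No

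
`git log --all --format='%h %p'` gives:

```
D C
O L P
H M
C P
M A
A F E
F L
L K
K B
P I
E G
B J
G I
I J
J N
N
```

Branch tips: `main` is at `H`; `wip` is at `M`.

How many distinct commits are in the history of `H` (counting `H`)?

Walking parent pointers from H: reachable set = {A, B, E, F, G, H, I, J, K, L, M, N}.
That is 12 commits.

12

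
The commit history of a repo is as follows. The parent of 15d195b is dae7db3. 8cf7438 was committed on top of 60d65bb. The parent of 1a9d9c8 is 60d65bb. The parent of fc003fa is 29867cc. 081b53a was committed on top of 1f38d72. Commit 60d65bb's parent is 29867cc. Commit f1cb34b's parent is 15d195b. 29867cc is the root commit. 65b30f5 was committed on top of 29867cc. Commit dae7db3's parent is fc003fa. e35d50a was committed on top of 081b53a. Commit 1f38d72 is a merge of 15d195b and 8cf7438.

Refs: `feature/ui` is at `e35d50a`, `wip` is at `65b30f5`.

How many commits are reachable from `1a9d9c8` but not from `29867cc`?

Reachable from 1a9d9c8: {1a9d9c8, 29867cc, 60d65bb}.
Reachable from 29867cc: {29867cc}.
In 1a9d9c8's history but not 29867cc's: {1a9d9c8, 60d65bb} — 2 commits.

2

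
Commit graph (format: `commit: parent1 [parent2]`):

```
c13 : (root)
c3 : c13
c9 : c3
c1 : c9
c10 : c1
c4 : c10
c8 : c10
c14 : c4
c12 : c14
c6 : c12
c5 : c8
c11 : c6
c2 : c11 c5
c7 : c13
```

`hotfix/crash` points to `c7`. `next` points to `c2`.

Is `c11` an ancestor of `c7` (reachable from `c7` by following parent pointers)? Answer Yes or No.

Ancestors of c7: {c13, c7}.
c11 is not in that set, so it is not an ancestor of c7.

No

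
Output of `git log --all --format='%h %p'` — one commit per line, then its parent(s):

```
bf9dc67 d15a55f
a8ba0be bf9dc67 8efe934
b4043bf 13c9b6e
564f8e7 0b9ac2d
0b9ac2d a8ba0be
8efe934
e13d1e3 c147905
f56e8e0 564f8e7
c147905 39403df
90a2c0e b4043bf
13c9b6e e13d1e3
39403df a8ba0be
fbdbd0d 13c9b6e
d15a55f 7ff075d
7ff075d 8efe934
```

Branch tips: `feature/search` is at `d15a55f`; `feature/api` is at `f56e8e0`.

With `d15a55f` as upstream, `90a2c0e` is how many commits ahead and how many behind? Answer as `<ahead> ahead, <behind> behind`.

Reachable from 90a2c0e: {13c9b6e, 39403df, 7ff075d, 8efe934, 90a2c0e, a8ba0be, b4043bf, bf9dc67, c147905, d15a55f, e13d1e3}.
Reachable from d15a55f: {7ff075d, 8efe934, d15a55f}.
Only in 90a2c0e's history (ahead): {13c9b6e, 39403df, 90a2c0e, a8ba0be, b4043bf, bf9dc67, c147905, e13d1e3} — 8.
Only in d15a55f's history (behind): {} — 0.

8 ahead, 0 behind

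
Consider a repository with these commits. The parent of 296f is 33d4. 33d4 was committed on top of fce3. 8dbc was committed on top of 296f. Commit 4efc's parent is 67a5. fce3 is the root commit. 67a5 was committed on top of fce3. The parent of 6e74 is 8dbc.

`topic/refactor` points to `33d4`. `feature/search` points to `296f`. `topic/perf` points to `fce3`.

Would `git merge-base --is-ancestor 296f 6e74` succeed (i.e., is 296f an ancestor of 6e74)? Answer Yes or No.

Yes

Ancestors of 6e74 (commits reachable by following parents): {296f, 33d4, 6e74, 8dbc, fce3}.
296f is in that set, so it is an ancestor of 6e74.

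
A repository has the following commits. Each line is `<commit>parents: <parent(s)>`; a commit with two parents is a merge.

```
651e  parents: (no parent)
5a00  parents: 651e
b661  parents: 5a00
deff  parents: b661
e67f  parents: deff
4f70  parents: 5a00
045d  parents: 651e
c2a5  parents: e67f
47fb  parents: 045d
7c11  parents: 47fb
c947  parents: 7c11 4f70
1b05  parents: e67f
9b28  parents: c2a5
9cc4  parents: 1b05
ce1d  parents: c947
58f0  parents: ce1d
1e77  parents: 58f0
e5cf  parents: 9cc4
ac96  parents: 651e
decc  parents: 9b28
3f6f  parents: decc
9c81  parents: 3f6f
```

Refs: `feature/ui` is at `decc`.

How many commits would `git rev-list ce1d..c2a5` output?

Reachable from c2a5: {5a00, 651e, b661, c2a5, deff, e67f}.
Reachable from ce1d: {045d, 47fb, 4f70, 5a00, 651e, 7c11, c947, ce1d}.
In c2a5's history but not ce1d's: {b661, c2a5, deff, e67f} — 4 commits.

4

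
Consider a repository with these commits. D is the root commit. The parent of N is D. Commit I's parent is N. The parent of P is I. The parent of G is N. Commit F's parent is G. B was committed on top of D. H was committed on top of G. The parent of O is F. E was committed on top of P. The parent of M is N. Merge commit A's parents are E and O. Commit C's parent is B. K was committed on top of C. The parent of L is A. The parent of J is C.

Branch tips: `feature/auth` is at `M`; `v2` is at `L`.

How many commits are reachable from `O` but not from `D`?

4

Reachable from O: {D, F, G, N, O}.
Reachable from D: {D}.
In O's history but not D's: {F, G, N, O} — 4 commits.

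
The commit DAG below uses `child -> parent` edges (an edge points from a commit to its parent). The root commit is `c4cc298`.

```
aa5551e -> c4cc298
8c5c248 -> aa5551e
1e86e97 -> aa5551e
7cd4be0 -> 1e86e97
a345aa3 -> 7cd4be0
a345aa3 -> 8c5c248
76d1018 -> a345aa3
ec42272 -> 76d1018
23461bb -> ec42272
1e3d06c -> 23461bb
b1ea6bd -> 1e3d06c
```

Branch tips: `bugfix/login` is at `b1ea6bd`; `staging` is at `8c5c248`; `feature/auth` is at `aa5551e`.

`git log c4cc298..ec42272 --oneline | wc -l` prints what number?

7

Reachable from ec42272: {1e86e97, 76d1018, 7cd4be0, 8c5c248, a345aa3, aa5551e, c4cc298, ec42272}.
Reachable from c4cc298: {c4cc298}.
In ec42272's history but not c4cc298's: {1e86e97, 76d1018, 7cd4be0, 8c5c248, a345aa3, aa5551e, ec42272} — 7 commits.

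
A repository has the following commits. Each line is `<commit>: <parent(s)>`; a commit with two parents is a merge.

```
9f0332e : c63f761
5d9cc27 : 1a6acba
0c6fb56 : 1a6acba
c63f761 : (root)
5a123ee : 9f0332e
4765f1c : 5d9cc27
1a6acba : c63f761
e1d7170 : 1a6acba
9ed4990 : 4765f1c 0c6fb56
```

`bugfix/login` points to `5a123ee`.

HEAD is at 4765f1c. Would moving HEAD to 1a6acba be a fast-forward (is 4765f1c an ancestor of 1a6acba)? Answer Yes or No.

A fast-forward from 4765f1c to 1a6acba is possible iff 4765f1c is an ancestor of 1a6acba.
Ancestors of 1a6acba: {1a6acba, c63f761}.
4765f1c is not among them, so fast-forward is not possible.

No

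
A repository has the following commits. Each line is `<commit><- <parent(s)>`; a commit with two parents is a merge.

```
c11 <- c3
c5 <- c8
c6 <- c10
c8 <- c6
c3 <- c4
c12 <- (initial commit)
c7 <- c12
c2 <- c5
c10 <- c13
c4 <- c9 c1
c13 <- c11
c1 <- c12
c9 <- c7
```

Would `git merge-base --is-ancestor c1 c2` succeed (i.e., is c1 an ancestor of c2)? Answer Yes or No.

Ancestors of c2 (commits reachable by following parents): {c1, c10, c11, c12, c13, c2, c3, c4, c5, c6, c7, c8, c9}.
c1 is in that set, so it is an ancestor of c2.

Yes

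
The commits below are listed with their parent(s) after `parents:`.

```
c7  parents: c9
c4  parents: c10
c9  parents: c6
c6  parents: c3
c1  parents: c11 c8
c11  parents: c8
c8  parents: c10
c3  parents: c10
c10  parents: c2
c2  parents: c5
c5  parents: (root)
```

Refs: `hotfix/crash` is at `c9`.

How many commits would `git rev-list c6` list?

5

Walking parent pointers from c6: reachable set = {c10, c2, c3, c5, c6}.
That is 5 commits.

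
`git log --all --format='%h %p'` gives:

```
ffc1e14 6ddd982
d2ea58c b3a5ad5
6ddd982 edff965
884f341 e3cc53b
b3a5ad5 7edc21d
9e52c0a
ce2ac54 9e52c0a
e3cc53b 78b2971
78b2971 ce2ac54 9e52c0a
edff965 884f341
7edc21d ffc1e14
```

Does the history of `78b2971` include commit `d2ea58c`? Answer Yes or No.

No

Ancestors of 78b2971: {78b2971, 9e52c0a, ce2ac54}.
d2ea58c is not in that set, so it is not an ancestor of 78b2971.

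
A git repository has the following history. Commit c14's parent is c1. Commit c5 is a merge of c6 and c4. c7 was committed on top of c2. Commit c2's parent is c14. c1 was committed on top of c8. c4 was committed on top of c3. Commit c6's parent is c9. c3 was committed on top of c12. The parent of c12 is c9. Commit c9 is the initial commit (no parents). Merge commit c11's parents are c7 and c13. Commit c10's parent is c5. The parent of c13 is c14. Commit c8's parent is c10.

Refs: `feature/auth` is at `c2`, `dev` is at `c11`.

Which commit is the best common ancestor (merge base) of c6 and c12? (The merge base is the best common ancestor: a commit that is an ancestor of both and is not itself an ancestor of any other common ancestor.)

Ancestors of c6: {c6, c9}.
Ancestors of c12: {c12, c9}.
Common ancestors: {c9}.
The only common ancestor is c9, so it is the merge base.

c9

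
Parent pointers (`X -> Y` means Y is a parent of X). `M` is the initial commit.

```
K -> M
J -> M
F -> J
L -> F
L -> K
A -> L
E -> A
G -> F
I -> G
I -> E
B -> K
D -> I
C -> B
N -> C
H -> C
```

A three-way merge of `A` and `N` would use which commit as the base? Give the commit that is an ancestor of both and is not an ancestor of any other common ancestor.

K

Ancestors of A: {A, F, J, K, L, M}.
Ancestors of N: {B, C, K, M, N}.
Common ancestors: {K, M}.
Among these, K is not an ancestor of any other common ancestor — it is the merge base.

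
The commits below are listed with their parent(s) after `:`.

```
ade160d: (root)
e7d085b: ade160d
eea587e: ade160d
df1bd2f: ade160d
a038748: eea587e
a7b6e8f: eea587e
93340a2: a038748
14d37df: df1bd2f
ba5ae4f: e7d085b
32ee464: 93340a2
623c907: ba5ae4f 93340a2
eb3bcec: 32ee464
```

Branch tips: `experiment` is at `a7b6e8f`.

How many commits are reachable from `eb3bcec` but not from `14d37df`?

Reachable from eb3bcec: {32ee464, 93340a2, a038748, ade160d, eb3bcec, eea587e}.
Reachable from 14d37df: {14d37df, ade160d, df1bd2f}.
In eb3bcec's history but not 14d37df's: {32ee464, 93340a2, a038748, eb3bcec, eea587e} — 5 commits.

5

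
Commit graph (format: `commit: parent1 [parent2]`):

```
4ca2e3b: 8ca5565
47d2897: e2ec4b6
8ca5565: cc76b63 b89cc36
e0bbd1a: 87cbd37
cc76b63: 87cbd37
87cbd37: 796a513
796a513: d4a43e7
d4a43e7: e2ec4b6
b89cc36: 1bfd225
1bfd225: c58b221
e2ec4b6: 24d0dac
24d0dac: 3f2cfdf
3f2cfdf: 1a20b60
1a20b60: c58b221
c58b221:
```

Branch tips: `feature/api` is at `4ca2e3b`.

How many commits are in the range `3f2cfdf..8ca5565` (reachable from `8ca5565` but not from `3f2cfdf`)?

Reachable from 8ca5565: {1a20b60, 1bfd225, 24d0dac, 3f2cfdf, 796a513, 87cbd37, 8ca5565, b89cc36, c58b221, cc76b63, d4a43e7, e2ec4b6}.
Reachable from 3f2cfdf: {1a20b60, 3f2cfdf, c58b221}.
In 8ca5565's history but not 3f2cfdf's: {1bfd225, 24d0dac, 796a513, 87cbd37, 8ca5565, b89cc36, cc76b63, d4a43e7, e2ec4b6} — 9 commits.

9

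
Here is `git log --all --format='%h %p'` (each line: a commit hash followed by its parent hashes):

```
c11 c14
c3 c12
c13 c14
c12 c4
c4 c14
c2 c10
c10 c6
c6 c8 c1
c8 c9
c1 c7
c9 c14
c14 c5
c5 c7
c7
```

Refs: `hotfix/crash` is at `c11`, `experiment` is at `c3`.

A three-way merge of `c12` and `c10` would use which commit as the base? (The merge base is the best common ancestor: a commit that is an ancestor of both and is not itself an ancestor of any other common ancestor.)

c14

Ancestors of c12: {c12, c14, c4, c5, c7}.
Ancestors of c10: {c1, c10, c14, c5, c6, c7, c8, c9}.
Common ancestors: {c14, c5, c7}.
Among these, c14 is not an ancestor of any other common ancestor — it is the merge base.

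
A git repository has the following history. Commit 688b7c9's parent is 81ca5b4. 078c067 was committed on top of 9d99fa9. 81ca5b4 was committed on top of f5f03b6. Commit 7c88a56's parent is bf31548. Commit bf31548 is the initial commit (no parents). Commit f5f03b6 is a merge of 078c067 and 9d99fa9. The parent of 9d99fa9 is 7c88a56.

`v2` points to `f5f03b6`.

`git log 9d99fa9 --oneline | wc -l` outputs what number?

3

Walking parent pointers from 9d99fa9: reachable set = {7c88a56, 9d99fa9, bf31548}.
That is 3 commits.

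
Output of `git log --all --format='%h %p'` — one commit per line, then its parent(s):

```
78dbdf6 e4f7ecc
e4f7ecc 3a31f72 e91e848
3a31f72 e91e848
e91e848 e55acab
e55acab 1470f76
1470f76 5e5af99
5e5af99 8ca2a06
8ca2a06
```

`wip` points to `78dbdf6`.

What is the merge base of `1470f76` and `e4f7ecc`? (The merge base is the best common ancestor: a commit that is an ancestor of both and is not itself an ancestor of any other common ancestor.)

1470f76

Ancestors of 1470f76: {1470f76, 5e5af99, 8ca2a06}.
Ancestors of e4f7ecc: {1470f76, 3a31f72, 5e5af99, 8ca2a06, e4f7ecc, e55acab, e91e848}.
Common ancestors: {1470f76, 5e5af99, 8ca2a06}.
Among these, 1470f76 is not an ancestor of any other common ancestor — it is the merge base.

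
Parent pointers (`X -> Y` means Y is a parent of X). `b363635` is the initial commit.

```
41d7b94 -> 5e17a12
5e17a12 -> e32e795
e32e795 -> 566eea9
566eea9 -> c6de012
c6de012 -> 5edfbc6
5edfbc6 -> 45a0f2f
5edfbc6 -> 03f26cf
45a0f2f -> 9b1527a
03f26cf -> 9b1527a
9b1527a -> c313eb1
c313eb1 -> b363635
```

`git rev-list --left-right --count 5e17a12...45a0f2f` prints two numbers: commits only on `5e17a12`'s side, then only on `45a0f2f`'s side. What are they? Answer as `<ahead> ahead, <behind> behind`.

Reachable from 5e17a12: {03f26cf, 45a0f2f, 566eea9, 5e17a12, 5edfbc6, 9b1527a, b363635, c313eb1, c6de012, e32e795}.
Reachable from 45a0f2f: {45a0f2f, 9b1527a, b363635, c313eb1}.
Only in 5e17a12's history (ahead): {03f26cf, 566eea9, 5e17a12, 5edfbc6, c6de012, e32e795} — 6.
Only in 45a0f2f's history (behind): {} — 0.

6 ahead, 0 behind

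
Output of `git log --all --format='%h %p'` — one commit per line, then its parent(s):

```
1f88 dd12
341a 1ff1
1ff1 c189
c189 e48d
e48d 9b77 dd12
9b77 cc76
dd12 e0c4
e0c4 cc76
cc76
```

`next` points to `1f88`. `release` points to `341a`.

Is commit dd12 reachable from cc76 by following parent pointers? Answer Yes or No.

No

Ancestors of cc76: {cc76}.
dd12 is not in that set, so it is not an ancestor of cc76.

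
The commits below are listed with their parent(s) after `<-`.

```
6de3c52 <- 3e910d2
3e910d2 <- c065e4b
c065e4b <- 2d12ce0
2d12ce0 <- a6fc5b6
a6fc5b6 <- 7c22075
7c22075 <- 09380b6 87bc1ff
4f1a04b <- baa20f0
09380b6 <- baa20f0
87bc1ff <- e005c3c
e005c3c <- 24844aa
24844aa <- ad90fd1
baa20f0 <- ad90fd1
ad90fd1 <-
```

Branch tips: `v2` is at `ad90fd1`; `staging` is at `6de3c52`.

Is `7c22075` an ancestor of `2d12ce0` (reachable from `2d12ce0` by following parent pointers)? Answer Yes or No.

Yes

Ancestors of 2d12ce0 (commits reachable by following parents): {09380b6, 24844aa, 2d12ce0, 7c22075, 87bc1ff, a6fc5b6, ad90fd1, baa20f0, e005c3c}.
7c22075 is in that set, so it is an ancestor of 2d12ce0.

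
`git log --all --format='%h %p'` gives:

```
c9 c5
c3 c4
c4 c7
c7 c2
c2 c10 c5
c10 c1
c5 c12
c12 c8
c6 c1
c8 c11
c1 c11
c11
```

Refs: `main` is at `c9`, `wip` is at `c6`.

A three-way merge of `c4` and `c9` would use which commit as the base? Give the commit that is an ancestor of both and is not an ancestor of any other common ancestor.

Ancestors of c4: {c1, c10, c11, c12, c2, c4, c5, c7, c8}.
Ancestors of c9: {c11, c12, c5, c8, c9}.
Common ancestors: {c11, c12, c5, c8}.
Among these, c5 is not an ancestor of any other common ancestor — it is the merge base.

c5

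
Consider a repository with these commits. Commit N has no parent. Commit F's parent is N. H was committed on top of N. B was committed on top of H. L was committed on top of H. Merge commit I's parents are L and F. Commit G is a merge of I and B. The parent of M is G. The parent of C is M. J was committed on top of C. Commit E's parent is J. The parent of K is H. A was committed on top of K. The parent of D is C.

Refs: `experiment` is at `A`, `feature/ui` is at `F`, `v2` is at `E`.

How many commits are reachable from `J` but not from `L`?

7

Reachable from J: {B, C, F, G, H, I, J, L, M, N}.
Reachable from L: {H, L, N}.
In J's history but not L's: {B, C, F, G, I, J, M} — 7 commits.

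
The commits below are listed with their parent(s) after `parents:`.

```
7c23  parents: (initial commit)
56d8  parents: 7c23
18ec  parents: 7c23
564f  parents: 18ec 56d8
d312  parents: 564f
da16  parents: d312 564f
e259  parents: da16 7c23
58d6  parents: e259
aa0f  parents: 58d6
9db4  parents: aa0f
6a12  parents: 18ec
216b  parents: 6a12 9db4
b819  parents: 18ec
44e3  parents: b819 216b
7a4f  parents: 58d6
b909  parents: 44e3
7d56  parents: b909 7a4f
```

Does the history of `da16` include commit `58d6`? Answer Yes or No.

No

Ancestors of da16: {18ec, 564f, 56d8, 7c23, d312, da16}.
58d6 is not in that set, so it is not an ancestor of da16.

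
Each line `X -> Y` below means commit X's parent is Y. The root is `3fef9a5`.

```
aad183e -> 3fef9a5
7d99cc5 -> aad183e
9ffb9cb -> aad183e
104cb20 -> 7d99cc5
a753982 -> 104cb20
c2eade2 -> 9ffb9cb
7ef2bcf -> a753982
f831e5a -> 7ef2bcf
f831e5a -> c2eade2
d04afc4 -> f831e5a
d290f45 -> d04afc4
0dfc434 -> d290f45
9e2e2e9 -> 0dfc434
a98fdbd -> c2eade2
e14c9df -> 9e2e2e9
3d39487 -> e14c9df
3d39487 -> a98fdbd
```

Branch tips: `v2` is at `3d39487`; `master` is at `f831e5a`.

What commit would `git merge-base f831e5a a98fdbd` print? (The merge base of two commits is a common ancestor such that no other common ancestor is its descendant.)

Ancestors of f831e5a: {104cb20, 3fef9a5, 7d99cc5, 7ef2bcf, 9ffb9cb, a753982, aad183e, c2eade2, f831e5a}.
Ancestors of a98fdbd: {3fef9a5, 9ffb9cb, a98fdbd, aad183e, c2eade2}.
Common ancestors: {3fef9a5, 9ffb9cb, aad183e, c2eade2}.
Among these, c2eade2 is not an ancestor of any other common ancestor — it is the merge base.

c2eade2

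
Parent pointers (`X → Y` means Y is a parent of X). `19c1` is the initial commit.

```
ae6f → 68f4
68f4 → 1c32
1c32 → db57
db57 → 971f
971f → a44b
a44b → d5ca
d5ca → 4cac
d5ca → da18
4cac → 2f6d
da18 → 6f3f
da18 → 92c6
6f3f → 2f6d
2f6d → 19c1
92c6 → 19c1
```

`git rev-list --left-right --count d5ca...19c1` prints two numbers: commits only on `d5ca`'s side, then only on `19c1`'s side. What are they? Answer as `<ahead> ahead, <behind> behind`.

6 ahead, 0 behind

Reachable from d5ca: {19c1, 2f6d, 4cac, 6f3f, 92c6, d5ca, da18}.
Reachable from 19c1: {19c1}.
Only in d5ca's history (ahead): {2f6d, 4cac, 6f3f, 92c6, d5ca, da18} — 6.
Only in 19c1's history (behind): {} — 0.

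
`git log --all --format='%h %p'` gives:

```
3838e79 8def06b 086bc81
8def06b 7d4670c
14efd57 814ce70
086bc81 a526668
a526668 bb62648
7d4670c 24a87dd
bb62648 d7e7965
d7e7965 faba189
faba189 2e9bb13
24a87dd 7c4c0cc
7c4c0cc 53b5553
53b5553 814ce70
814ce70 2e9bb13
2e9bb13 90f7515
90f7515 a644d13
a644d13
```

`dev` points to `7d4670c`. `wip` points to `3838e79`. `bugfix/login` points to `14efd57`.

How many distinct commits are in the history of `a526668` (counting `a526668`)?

Walking parent pointers from a526668: reachable set = {2e9bb13, 90f7515, a526668, a644d13, bb62648, d7e7965, faba189}.
That is 7 commits.

7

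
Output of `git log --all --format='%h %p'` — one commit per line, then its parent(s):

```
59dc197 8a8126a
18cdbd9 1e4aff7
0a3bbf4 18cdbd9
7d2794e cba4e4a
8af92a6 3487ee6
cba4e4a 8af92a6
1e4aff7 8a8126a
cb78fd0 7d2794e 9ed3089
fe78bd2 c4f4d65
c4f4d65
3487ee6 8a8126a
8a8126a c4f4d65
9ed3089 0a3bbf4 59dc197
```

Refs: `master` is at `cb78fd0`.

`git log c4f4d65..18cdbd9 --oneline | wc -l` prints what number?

Reachable from 18cdbd9: {18cdbd9, 1e4aff7, 8a8126a, c4f4d65}.
Reachable from c4f4d65: {c4f4d65}.
In 18cdbd9's history but not c4f4d65's: {18cdbd9, 1e4aff7, 8a8126a} — 3 commits.

3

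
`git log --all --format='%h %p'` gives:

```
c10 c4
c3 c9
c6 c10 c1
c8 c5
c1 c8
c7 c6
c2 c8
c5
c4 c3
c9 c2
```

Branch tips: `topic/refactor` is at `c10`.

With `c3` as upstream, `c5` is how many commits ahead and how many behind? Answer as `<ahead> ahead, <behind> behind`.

Reachable from c5: {c5}.
Reachable from c3: {c2, c3, c5, c8, c9}.
Only in c5's history (ahead): {} — 0.
Only in c3's history (behind): {c2, c3, c8, c9} — 4.

0 ahead, 4 behind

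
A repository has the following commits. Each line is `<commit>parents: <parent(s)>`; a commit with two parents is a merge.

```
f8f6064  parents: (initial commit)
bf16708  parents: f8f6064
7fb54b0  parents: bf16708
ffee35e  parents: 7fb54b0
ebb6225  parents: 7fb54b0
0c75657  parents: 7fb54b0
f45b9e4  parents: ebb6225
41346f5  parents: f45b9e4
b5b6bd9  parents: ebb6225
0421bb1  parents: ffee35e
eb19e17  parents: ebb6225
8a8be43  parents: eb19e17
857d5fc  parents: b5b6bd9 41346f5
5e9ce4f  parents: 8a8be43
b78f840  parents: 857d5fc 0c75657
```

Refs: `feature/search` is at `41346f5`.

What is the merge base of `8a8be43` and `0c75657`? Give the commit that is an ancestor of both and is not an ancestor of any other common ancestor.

7fb54b0

Ancestors of 8a8be43: {7fb54b0, 8a8be43, bf16708, eb19e17, ebb6225, f8f6064}.
Ancestors of 0c75657: {0c75657, 7fb54b0, bf16708, f8f6064}.
Common ancestors: {7fb54b0, bf16708, f8f6064}.
Among these, 7fb54b0 is not an ancestor of any other common ancestor — it is the merge base.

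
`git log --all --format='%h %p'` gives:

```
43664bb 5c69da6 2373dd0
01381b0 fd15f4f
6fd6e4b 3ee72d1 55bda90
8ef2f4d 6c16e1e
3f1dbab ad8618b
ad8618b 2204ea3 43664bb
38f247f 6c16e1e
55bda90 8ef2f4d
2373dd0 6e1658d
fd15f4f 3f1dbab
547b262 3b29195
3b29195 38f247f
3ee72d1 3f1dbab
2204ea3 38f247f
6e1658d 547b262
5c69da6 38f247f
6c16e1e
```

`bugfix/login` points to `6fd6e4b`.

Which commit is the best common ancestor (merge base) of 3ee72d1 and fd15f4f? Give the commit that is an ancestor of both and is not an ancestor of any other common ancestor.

Ancestors of 3ee72d1: {2204ea3, 2373dd0, 38f247f, 3b29195, 3ee72d1, 3f1dbab, 43664bb, 547b262, 5c69da6, 6c16e1e, 6e1658d, ad8618b}.
Ancestors of fd15f4f: {2204ea3, 2373dd0, 38f247f, 3b29195, 3f1dbab, 43664bb, 547b262, 5c69da6, 6c16e1e, 6e1658d, ad8618b, fd15f4f}.
Common ancestors: {2204ea3, 2373dd0, 38f247f, 3b29195, 3f1dbab, 43664bb, 547b262, 5c69da6, 6c16e1e, 6e1658d, ad8618b}.
Among these, 3f1dbab is not an ancestor of any other common ancestor — it is the merge base.

3f1dbab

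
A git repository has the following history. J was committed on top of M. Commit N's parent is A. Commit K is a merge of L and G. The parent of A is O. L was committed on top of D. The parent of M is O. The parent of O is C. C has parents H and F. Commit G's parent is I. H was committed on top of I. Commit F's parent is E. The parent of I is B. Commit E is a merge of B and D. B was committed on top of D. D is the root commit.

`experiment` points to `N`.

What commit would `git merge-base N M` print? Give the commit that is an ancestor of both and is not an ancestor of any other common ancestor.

O

Ancestors of N: {A, B, C, D, E, F, H, I, N, O}.
Ancestors of M: {B, C, D, E, F, H, I, M, O}.
Common ancestors: {B, C, D, E, F, H, I, O}.
Among these, O is not an ancestor of any other common ancestor — it is the merge base.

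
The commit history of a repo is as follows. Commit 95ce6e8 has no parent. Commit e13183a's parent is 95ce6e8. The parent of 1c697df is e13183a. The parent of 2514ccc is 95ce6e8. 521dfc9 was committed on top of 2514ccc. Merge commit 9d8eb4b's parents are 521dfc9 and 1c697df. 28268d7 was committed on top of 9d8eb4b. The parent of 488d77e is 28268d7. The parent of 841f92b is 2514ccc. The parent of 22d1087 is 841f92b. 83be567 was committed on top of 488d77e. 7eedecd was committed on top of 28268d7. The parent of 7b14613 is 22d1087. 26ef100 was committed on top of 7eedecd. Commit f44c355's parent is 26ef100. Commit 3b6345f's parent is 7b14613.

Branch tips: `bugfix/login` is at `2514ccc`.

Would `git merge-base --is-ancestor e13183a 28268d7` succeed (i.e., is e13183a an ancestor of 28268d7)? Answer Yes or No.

Ancestors of 28268d7 (commits reachable by following parents): {1c697df, 2514ccc, 28268d7, 521dfc9, 95ce6e8, 9d8eb4b, e13183a}.
e13183a is in that set, so it is an ancestor of 28268d7.

Yes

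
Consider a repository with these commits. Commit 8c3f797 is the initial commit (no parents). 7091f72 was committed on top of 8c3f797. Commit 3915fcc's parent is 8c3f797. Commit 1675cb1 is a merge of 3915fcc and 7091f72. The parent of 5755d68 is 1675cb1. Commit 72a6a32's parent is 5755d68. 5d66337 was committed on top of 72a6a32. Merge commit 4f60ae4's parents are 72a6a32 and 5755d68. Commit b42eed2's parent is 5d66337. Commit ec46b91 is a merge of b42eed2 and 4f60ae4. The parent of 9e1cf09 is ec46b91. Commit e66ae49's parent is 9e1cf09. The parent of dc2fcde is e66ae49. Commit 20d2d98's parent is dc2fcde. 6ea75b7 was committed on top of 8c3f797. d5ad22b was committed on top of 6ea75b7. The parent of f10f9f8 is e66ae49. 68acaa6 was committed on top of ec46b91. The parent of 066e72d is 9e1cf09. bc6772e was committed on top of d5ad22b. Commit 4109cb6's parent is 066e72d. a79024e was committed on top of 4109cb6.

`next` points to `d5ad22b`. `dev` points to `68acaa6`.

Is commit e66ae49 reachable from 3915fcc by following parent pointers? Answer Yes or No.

No

Ancestors of 3915fcc: {3915fcc, 8c3f797}.
e66ae49 is not in that set, so it is not an ancestor of 3915fcc.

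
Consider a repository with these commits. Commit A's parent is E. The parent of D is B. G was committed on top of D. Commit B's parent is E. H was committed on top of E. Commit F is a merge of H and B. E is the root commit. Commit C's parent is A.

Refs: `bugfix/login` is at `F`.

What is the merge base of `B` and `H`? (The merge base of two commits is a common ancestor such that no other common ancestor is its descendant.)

Ancestors of B: {B, E}.
Ancestors of H: {E, H}.
Common ancestors: {E}.
The only common ancestor is E, so it is the merge base.

E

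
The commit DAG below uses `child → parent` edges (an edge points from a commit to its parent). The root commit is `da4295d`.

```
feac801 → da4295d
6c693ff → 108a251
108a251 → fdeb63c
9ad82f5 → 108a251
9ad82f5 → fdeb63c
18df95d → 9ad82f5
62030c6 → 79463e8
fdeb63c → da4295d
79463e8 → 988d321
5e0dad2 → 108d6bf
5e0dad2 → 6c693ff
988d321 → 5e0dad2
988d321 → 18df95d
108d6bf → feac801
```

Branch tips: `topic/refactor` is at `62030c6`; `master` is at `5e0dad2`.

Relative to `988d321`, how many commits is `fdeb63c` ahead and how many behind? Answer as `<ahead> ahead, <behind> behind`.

Reachable from fdeb63c: {da4295d, fdeb63c}.
Reachable from 988d321: {108a251, 108d6bf, 18df95d, 5e0dad2, 6c693ff, 988d321, 9ad82f5, da4295d, fdeb63c, feac801}.
Only in fdeb63c's history (ahead): {} — 0.
Only in 988d321's history (behind): {108a251, 108d6bf, 18df95d, 5e0dad2, 6c693ff, 988d321, 9ad82f5, feac801} — 8.

0 ahead, 8 behind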